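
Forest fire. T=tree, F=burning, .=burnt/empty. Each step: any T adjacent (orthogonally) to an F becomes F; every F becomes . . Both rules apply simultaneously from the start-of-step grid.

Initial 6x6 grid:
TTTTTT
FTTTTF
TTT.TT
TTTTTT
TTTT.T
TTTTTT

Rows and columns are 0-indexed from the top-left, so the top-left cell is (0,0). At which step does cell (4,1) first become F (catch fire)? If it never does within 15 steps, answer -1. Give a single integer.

Step 1: cell (4,1)='T' (+6 fires, +2 burnt)
Step 2: cell (4,1)='T' (+8 fires, +6 burnt)
Step 3: cell (4,1)='T' (+7 fires, +8 burnt)
Step 4: cell (4,1)='F' (+5 fires, +7 burnt)
  -> target ignites at step 4
Step 5: cell (4,1)='.' (+4 fires, +5 burnt)
Step 6: cell (4,1)='.' (+2 fires, +4 burnt)
Step 7: cell (4,1)='.' (+0 fires, +2 burnt)
  fire out at step 7

4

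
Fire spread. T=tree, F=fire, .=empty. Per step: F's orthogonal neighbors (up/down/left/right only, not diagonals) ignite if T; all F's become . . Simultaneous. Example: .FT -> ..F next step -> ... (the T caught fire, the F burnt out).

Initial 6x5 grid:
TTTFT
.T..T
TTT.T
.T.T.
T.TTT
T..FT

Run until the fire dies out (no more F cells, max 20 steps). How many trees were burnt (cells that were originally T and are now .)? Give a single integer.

Step 1: +4 fires, +2 burnt (F count now 4)
Step 2: +5 fires, +4 burnt (F count now 5)
Step 3: +3 fires, +5 burnt (F count now 3)
Step 4: +1 fires, +3 burnt (F count now 1)
Step 5: +3 fires, +1 burnt (F count now 3)
Step 6: +0 fires, +3 burnt (F count now 0)
Fire out after step 6
Initially T: 18, now '.': 28
Total burnt (originally-T cells now '.'): 16

Answer: 16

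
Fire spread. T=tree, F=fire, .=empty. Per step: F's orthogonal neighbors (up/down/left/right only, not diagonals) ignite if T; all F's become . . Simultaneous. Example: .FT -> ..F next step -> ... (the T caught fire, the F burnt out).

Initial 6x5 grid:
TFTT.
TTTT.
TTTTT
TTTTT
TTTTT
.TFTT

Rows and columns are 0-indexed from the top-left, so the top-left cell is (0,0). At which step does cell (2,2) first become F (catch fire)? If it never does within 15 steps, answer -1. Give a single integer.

Step 1: cell (2,2)='T' (+6 fires, +2 burnt)
Step 2: cell (2,2)='T' (+8 fires, +6 burnt)
Step 3: cell (2,2)='F' (+7 fires, +8 burnt)
  -> target ignites at step 3
Step 4: cell (2,2)='.' (+3 fires, +7 burnt)
Step 5: cell (2,2)='.' (+1 fires, +3 burnt)
Step 6: cell (2,2)='.' (+0 fires, +1 burnt)
  fire out at step 6

3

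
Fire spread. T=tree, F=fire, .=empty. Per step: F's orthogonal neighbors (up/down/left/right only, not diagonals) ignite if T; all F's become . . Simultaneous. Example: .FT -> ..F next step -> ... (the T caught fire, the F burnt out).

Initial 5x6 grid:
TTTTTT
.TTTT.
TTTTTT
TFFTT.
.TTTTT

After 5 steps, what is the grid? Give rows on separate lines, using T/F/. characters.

Step 1: 6 trees catch fire, 2 burn out
  TTTTTT
  .TTTT.
  TFFTTT
  F..FT.
  .FFTTT
Step 2: 6 trees catch fire, 6 burn out
  TTTTTT
  .FFTT.
  F..FTT
  ....F.
  ...FTT
Step 3: 5 trees catch fire, 6 burn out
  TFFTTT
  ...FT.
  ....FT
  ......
  ....FT
Step 4: 5 trees catch fire, 5 burn out
  F..FTT
  ....F.
  .....F
  ......
  .....F
Step 5: 1 trees catch fire, 5 burn out
  ....FT
  ......
  ......
  ......
  ......

....FT
......
......
......
......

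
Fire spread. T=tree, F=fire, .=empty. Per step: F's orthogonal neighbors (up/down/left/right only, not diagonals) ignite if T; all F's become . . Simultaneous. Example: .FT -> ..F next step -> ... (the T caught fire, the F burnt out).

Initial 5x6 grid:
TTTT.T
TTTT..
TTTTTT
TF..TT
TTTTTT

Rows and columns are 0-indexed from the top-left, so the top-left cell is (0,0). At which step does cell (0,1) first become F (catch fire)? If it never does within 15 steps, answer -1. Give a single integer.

Step 1: cell (0,1)='T' (+3 fires, +1 burnt)
Step 2: cell (0,1)='T' (+5 fires, +3 burnt)
Step 3: cell (0,1)='F' (+5 fires, +5 burnt)
  -> target ignites at step 3
Step 4: cell (0,1)='.' (+5 fires, +5 burnt)
Step 5: cell (0,1)='.' (+4 fires, +5 burnt)
Step 6: cell (0,1)='.' (+1 fires, +4 burnt)
Step 7: cell (0,1)='.' (+0 fires, +1 burnt)
  fire out at step 7

3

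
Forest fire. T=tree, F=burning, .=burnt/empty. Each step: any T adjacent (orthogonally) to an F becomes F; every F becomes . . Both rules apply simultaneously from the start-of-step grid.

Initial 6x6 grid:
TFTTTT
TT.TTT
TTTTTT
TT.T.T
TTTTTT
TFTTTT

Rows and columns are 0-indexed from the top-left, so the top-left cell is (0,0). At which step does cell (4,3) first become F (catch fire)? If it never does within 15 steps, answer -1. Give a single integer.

Step 1: cell (4,3)='T' (+6 fires, +2 burnt)
Step 2: cell (4,3)='T' (+7 fires, +6 burnt)
Step 3: cell (4,3)='F' (+7 fires, +7 burnt)
  -> target ignites at step 3
Step 4: cell (4,3)='.' (+6 fires, +7 burnt)
Step 5: cell (4,3)='.' (+3 fires, +6 burnt)
Step 6: cell (4,3)='.' (+2 fires, +3 burnt)
Step 7: cell (4,3)='.' (+0 fires, +2 burnt)
  fire out at step 7

3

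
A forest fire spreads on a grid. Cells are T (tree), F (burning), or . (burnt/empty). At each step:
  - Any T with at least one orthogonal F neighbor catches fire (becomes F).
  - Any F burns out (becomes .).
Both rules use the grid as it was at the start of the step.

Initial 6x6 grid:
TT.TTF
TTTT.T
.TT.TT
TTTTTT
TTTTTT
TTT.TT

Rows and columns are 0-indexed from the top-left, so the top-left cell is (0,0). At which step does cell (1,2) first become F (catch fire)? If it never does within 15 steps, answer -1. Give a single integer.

Step 1: cell (1,2)='T' (+2 fires, +1 burnt)
Step 2: cell (1,2)='T' (+2 fires, +2 burnt)
Step 3: cell (1,2)='T' (+3 fires, +2 burnt)
Step 4: cell (1,2)='F' (+3 fires, +3 burnt)
  -> target ignites at step 4
Step 5: cell (1,2)='.' (+5 fires, +3 burnt)
Step 6: cell (1,2)='.' (+6 fires, +5 burnt)
Step 7: cell (1,2)='.' (+3 fires, +6 burnt)
Step 8: cell (1,2)='.' (+3 fires, +3 burnt)
Step 9: cell (1,2)='.' (+2 fires, +3 burnt)
Step 10: cell (1,2)='.' (+1 fires, +2 burnt)
Step 11: cell (1,2)='.' (+0 fires, +1 burnt)
  fire out at step 11

4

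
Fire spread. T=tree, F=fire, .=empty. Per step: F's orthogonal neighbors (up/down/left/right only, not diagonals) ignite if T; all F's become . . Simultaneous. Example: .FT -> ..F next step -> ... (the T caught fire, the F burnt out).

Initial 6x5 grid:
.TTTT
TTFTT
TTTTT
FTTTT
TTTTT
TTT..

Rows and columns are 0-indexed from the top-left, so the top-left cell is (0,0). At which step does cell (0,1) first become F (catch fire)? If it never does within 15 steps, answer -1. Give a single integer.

Step 1: cell (0,1)='T' (+7 fires, +2 burnt)
Step 2: cell (0,1)='F' (+9 fires, +7 burnt)
  -> target ignites at step 2
Step 3: cell (0,1)='.' (+5 fires, +9 burnt)
Step 4: cell (0,1)='.' (+3 fires, +5 burnt)
Step 5: cell (0,1)='.' (+1 fires, +3 burnt)
Step 6: cell (0,1)='.' (+0 fires, +1 burnt)
  fire out at step 6

2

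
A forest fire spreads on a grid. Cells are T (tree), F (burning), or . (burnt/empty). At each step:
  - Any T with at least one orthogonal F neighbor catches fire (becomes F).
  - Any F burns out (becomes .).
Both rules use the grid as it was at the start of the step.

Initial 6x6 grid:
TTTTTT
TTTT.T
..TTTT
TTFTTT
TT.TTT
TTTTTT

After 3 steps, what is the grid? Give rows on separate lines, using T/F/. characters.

Step 1: 3 trees catch fire, 1 burn out
  TTTTTT
  TTTT.T
  ..FTTT
  TF.FTT
  TT.TTT
  TTTTTT
Step 2: 6 trees catch fire, 3 burn out
  TTTTTT
  TTFT.T
  ...FTT
  F...FT
  TF.FTT
  TTTTTT
Step 3: 9 trees catch fire, 6 burn out
  TTFTTT
  TF.F.T
  ....FT
  .....F
  F...FT
  TFTFTT

TTFTTT
TF.F.T
....FT
.....F
F...FT
TFTFTT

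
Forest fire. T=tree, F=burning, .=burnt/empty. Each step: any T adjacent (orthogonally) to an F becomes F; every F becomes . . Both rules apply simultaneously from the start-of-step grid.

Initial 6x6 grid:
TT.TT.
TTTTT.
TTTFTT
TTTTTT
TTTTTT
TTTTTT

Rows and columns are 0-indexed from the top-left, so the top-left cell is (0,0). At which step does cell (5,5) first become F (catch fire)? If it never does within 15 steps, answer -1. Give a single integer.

Step 1: cell (5,5)='T' (+4 fires, +1 burnt)
Step 2: cell (5,5)='T' (+8 fires, +4 burnt)
Step 3: cell (5,5)='T' (+8 fires, +8 burnt)
Step 4: cell (5,5)='T' (+7 fires, +8 burnt)
Step 5: cell (5,5)='F' (+4 fires, +7 burnt)
  -> target ignites at step 5
Step 6: cell (5,5)='.' (+1 fires, +4 burnt)
Step 7: cell (5,5)='.' (+0 fires, +1 burnt)
  fire out at step 7

5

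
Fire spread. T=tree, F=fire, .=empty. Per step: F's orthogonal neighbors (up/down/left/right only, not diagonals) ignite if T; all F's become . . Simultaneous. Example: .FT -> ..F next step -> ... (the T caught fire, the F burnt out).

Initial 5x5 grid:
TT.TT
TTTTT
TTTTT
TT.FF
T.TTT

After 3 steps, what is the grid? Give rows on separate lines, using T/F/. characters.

Step 1: 4 trees catch fire, 2 burn out
  TT.TT
  TTTTT
  TTTFF
  TT...
  T.TFF
Step 2: 4 trees catch fire, 4 burn out
  TT.TT
  TTTFF
  TTF..
  TT...
  T.F..
Step 3: 4 trees catch fire, 4 burn out
  TT.FF
  TTF..
  TF...
  TT...
  T....

TT.FF
TTF..
TF...
TT...
T....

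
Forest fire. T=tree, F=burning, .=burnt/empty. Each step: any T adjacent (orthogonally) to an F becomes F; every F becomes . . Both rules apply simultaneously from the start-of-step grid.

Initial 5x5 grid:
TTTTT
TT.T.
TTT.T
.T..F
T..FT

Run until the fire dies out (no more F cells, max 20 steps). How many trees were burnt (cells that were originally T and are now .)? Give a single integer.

Step 1: +2 fires, +2 burnt (F count now 2)
Step 2: +0 fires, +2 burnt (F count now 0)
Fire out after step 2
Initially T: 15, now '.': 12
Total burnt (originally-T cells now '.'): 2

Answer: 2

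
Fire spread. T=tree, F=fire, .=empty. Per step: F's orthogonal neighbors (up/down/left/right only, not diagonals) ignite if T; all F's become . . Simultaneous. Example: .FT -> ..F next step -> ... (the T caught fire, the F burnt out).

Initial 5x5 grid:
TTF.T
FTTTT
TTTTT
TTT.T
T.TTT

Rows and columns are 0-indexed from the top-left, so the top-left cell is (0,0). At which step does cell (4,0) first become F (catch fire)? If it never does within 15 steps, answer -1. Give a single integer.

Step 1: cell (4,0)='T' (+5 fires, +2 burnt)
Step 2: cell (4,0)='T' (+4 fires, +5 burnt)
Step 3: cell (4,0)='F' (+5 fires, +4 burnt)
  -> target ignites at step 3
Step 4: cell (4,0)='.' (+3 fires, +5 burnt)
Step 5: cell (4,0)='.' (+2 fires, +3 burnt)
Step 6: cell (4,0)='.' (+1 fires, +2 burnt)
Step 7: cell (4,0)='.' (+0 fires, +1 burnt)
  fire out at step 7

3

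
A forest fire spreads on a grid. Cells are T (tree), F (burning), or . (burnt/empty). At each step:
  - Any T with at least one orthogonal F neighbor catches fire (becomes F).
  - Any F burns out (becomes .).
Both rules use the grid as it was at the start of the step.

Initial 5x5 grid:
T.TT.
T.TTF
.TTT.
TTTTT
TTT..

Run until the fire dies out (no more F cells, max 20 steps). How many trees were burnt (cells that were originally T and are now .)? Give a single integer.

Step 1: +1 fires, +1 burnt (F count now 1)
Step 2: +3 fires, +1 burnt (F count now 3)
Step 3: +3 fires, +3 burnt (F count now 3)
Step 4: +3 fires, +3 burnt (F count now 3)
Step 5: +2 fires, +3 burnt (F count now 2)
Step 6: +2 fires, +2 burnt (F count now 2)
Step 7: +1 fires, +2 burnt (F count now 1)
Step 8: +0 fires, +1 burnt (F count now 0)
Fire out after step 8
Initially T: 17, now '.': 23
Total burnt (originally-T cells now '.'): 15

Answer: 15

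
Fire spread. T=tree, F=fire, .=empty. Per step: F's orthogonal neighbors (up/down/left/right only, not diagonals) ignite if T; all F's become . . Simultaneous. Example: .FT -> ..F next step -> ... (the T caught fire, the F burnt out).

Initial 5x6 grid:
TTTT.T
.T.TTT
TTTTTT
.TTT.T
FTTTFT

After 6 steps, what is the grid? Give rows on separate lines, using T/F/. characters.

Step 1: 3 trees catch fire, 2 burn out
  TTTT.T
  .T.TTT
  TTTTTT
  .TTT.T
  .FTF.F
Step 2: 4 trees catch fire, 3 burn out
  TTTT.T
  .T.TTT
  TTTTTT
  .FTF.F
  ..F...
Step 3: 4 trees catch fire, 4 burn out
  TTTT.T
  .T.TTT
  TFTFTF
  ..F...
  ......
Step 4: 6 trees catch fire, 4 burn out
  TTTT.T
  .F.FTF
  F.F.F.
  ......
  ......
Step 5: 4 trees catch fire, 6 burn out
  TFTF.F
  ....F.
  ......
  ......
  ......
Step 6: 2 trees catch fire, 4 burn out
  F.F...
  ......
  ......
  ......
  ......

F.F...
......
......
......
......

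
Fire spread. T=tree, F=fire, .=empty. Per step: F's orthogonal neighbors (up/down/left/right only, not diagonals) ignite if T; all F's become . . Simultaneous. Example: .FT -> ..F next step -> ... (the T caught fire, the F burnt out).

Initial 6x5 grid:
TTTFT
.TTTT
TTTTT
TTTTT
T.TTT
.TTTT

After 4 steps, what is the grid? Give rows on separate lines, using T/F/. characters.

Step 1: 3 trees catch fire, 1 burn out
  TTF.F
  .TTFT
  TTTTT
  TTTTT
  T.TTT
  .TTTT
Step 2: 4 trees catch fire, 3 burn out
  TF...
  .TF.F
  TTTFT
  TTTTT
  T.TTT
  .TTTT
Step 3: 5 trees catch fire, 4 burn out
  F....
  .F...
  TTF.F
  TTTFT
  T.TTT
  .TTTT
Step 4: 4 trees catch fire, 5 burn out
  .....
  .....
  TF...
  TTF.F
  T.TFT
  .TTTT

.....
.....
TF...
TTF.F
T.TFT
.TTTT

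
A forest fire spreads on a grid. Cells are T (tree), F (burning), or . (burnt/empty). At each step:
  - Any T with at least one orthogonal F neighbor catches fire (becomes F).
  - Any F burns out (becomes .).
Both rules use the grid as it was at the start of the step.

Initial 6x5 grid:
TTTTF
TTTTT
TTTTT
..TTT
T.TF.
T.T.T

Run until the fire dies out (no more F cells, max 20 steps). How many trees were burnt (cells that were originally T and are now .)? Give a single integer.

Step 1: +4 fires, +2 burnt (F count now 4)
Step 2: +7 fires, +4 burnt (F count now 7)
Step 3: +3 fires, +7 burnt (F count now 3)
Step 4: +3 fires, +3 burnt (F count now 3)
Step 5: +2 fires, +3 burnt (F count now 2)
Step 6: +0 fires, +2 burnt (F count now 0)
Fire out after step 6
Initially T: 22, now '.': 27
Total burnt (originally-T cells now '.'): 19

Answer: 19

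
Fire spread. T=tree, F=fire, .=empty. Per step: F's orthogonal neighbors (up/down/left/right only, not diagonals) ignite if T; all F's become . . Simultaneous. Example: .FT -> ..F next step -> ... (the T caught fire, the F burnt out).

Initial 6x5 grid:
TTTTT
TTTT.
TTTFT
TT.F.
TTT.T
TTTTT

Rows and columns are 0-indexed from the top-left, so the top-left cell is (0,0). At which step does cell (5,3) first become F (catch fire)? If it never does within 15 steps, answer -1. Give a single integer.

Step 1: cell (5,3)='T' (+3 fires, +2 burnt)
Step 2: cell (5,3)='T' (+3 fires, +3 burnt)
Step 3: cell (5,3)='T' (+5 fires, +3 burnt)
Step 4: cell (5,3)='T' (+4 fires, +5 burnt)
Step 5: cell (5,3)='T' (+4 fires, +4 burnt)
Step 6: cell (5,3)='T' (+2 fires, +4 burnt)
Step 7: cell (5,3)='F' (+1 fires, +2 burnt)
  -> target ignites at step 7
Step 8: cell (5,3)='.' (+1 fires, +1 burnt)
Step 9: cell (5,3)='.' (+1 fires, +1 burnt)
Step 10: cell (5,3)='.' (+0 fires, +1 burnt)
  fire out at step 10

7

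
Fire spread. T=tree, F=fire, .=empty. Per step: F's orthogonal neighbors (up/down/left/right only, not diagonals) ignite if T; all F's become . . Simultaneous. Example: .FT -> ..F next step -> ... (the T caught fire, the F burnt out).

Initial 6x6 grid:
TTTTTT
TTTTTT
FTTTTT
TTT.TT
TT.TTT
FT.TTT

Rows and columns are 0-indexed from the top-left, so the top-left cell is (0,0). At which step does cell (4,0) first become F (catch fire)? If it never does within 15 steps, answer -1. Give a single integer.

Step 1: cell (4,0)='F' (+5 fires, +2 burnt)
  -> target ignites at step 1
Step 2: cell (4,0)='.' (+5 fires, +5 burnt)
Step 3: cell (4,0)='.' (+4 fires, +5 burnt)
Step 4: cell (4,0)='.' (+3 fires, +4 burnt)
Step 5: cell (4,0)='.' (+4 fires, +3 burnt)
Step 6: cell (4,0)='.' (+4 fires, +4 burnt)
Step 7: cell (4,0)='.' (+4 fires, +4 burnt)
Step 8: cell (4,0)='.' (+2 fires, +4 burnt)
Step 9: cell (4,0)='.' (+0 fires, +2 burnt)
  fire out at step 9

1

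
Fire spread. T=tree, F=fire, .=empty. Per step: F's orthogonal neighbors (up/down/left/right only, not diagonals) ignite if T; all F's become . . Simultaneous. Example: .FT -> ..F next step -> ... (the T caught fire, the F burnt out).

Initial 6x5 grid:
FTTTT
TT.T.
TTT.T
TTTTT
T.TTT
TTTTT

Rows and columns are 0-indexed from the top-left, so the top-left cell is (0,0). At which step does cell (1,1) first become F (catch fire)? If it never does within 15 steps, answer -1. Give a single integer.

Step 1: cell (1,1)='T' (+2 fires, +1 burnt)
Step 2: cell (1,1)='F' (+3 fires, +2 burnt)
  -> target ignites at step 2
Step 3: cell (1,1)='.' (+3 fires, +3 burnt)
Step 4: cell (1,1)='.' (+5 fires, +3 burnt)
Step 5: cell (1,1)='.' (+2 fires, +5 burnt)
Step 6: cell (1,1)='.' (+3 fires, +2 burnt)
Step 7: cell (1,1)='.' (+3 fires, +3 burnt)
Step 8: cell (1,1)='.' (+3 fires, +3 burnt)
Step 9: cell (1,1)='.' (+1 fires, +3 burnt)
Step 10: cell (1,1)='.' (+0 fires, +1 burnt)
  fire out at step 10

2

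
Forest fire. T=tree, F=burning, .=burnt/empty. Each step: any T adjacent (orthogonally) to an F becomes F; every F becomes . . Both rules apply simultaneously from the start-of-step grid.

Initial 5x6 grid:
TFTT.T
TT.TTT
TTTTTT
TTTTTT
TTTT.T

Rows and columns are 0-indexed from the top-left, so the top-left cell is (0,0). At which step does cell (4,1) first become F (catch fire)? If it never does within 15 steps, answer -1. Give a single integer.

Step 1: cell (4,1)='T' (+3 fires, +1 burnt)
Step 2: cell (4,1)='T' (+3 fires, +3 burnt)
Step 3: cell (4,1)='T' (+4 fires, +3 burnt)
Step 4: cell (4,1)='F' (+5 fires, +4 burnt)
  -> target ignites at step 4
Step 5: cell (4,1)='.' (+5 fires, +5 burnt)
Step 6: cell (4,1)='.' (+4 fires, +5 burnt)
Step 7: cell (4,1)='.' (+1 fires, +4 burnt)
Step 8: cell (4,1)='.' (+1 fires, +1 burnt)
Step 9: cell (4,1)='.' (+0 fires, +1 burnt)
  fire out at step 9

4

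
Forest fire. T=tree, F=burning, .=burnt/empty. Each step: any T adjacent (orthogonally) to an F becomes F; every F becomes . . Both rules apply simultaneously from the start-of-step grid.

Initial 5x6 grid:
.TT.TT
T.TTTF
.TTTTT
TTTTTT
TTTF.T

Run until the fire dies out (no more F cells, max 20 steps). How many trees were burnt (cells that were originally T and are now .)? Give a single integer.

Step 1: +5 fires, +2 burnt (F count now 5)
Step 2: +8 fires, +5 burnt (F count now 8)
Step 3: +5 fires, +8 burnt (F count now 5)
Step 4: +3 fires, +5 burnt (F count now 3)
Step 5: +1 fires, +3 burnt (F count now 1)
Step 6: +0 fires, +1 burnt (F count now 0)
Fire out after step 6
Initially T: 23, now '.': 29
Total burnt (originally-T cells now '.'): 22

Answer: 22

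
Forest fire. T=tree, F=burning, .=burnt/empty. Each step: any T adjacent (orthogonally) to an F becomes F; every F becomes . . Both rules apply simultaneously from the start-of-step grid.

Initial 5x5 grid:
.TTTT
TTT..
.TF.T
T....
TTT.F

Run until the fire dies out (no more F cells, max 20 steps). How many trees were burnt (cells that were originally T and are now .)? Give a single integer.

Step 1: +2 fires, +2 burnt (F count now 2)
Step 2: +2 fires, +2 burnt (F count now 2)
Step 3: +3 fires, +2 burnt (F count now 3)
Step 4: +1 fires, +3 burnt (F count now 1)
Step 5: +0 fires, +1 burnt (F count now 0)
Fire out after step 5
Initially T: 13, now '.': 20
Total burnt (originally-T cells now '.'): 8

Answer: 8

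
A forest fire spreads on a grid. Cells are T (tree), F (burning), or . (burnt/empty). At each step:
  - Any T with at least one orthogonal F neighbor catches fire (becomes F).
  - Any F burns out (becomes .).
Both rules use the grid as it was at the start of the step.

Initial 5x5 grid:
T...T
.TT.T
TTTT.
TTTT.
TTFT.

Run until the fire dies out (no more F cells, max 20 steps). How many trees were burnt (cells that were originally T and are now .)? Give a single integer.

Step 1: +3 fires, +1 burnt (F count now 3)
Step 2: +4 fires, +3 burnt (F count now 4)
Step 3: +4 fires, +4 burnt (F count now 4)
Step 4: +2 fires, +4 burnt (F count now 2)
Step 5: +0 fires, +2 burnt (F count now 0)
Fire out after step 5
Initially T: 16, now '.': 22
Total burnt (originally-T cells now '.'): 13

Answer: 13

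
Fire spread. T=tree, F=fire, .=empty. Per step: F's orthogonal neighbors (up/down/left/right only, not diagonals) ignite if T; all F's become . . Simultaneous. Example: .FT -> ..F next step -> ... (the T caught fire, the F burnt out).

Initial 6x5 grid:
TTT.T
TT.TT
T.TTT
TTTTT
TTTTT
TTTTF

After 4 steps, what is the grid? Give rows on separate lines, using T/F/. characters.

Step 1: 2 trees catch fire, 1 burn out
  TTT.T
  TT.TT
  T.TTT
  TTTTT
  TTTTF
  TTTF.
Step 2: 3 trees catch fire, 2 burn out
  TTT.T
  TT.TT
  T.TTT
  TTTTF
  TTTF.
  TTF..
Step 3: 4 trees catch fire, 3 burn out
  TTT.T
  TT.TT
  T.TTF
  TTTF.
  TTF..
  TF...
Step 4: 5 trees catch fire, 4 burn out
  TTT.T
  TT.TF
  T.TF.
  TTF..
  TF...
  F....

TTT.T
TT.TF
T.TF.
TTF..
TF...
F....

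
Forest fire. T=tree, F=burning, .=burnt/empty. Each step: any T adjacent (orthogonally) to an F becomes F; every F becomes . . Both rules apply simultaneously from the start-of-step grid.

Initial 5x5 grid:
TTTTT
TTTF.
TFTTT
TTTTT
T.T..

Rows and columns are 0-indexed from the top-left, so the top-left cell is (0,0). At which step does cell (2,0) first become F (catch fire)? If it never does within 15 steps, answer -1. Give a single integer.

Step 1: cell (2,0)='F' (+7 fires, +2 burnt)
  -> target ignites at step 1
Step 2: cell (2,0)='.' (+8 fires, +7 burnt)
Step 3: cell (2,0)='.' (+4 fires, +8 burnt)
Step 4: cell (2,0)='.' (+0 fires, +4 burnt)
  fire out at step 4

1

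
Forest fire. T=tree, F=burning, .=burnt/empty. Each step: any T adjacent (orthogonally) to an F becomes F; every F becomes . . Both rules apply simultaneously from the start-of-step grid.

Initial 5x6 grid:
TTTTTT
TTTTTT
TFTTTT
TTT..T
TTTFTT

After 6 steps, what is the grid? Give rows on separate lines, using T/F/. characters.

Step 1: 6 trees catch fire, 2 burn out
  TTTTTT
  TFTTTT
  F.FTTT
  TFT..T
  TTF.FT
Step 2: 8 trees catch fire, 6 burn out
  TFTTTT
  F.FTTT
  ...FTT
  F.F..T
  TF...F
Step 3: 6 trees catch fire, 8 burn out
  F.FTTT
  ...FTT
  ....FT
  .....F
  F.....
Step 4: 3 trees catch fire, 6 burn out
  ...FTT
  ....FT
  .....F
  ......
  ......
Step 5: 2 trees catch fire, 3 burn out
  ....FT
  .....F
  ......
  ......
  ......
Step 6: 1 trees catch fire, 2 burn out
  .....F
  ......
  ......
  ......
  ......

.....F
......
......
......
......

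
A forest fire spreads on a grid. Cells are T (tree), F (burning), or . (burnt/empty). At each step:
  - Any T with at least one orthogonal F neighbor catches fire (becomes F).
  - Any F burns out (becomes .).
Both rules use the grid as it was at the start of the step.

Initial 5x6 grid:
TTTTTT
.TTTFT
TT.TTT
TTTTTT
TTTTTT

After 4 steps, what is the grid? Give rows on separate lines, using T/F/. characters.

Step 1: 4 trees catch fire, 1 burn out
  TTTTFT
  .TTF.F
  TT.TFT
  TTTTTT
  TTTTTT
Step 2: 6 trees catch fire, 4 burn out
  TTTF.F
  .TF...
  TT.F.F
  TTTTFT
  TTTTTT
Step 3: 5 trees catch fire, 6 burn out
  TTF...
  .F....
  TT....
  TTTF.F
  TTTTFT
Step 4: 5 trees catch fire, 5 burn out
  TF....
  ......
  TF....
  TTF...
  TTTF.F

TF....
......
TF....
TTF...
TTTF.F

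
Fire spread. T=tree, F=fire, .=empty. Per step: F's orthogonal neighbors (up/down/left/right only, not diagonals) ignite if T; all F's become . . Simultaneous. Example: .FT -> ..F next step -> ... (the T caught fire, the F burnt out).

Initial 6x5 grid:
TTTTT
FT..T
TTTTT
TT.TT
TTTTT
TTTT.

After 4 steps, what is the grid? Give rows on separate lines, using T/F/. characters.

Step 1: 3 trees catch fire, 1 burn out
  FTTTT
  .F..T
  FTTTT
  TT.TT
  TTTTT
  TTTT.
Step 2: 3 trees catch fire, 3 burn out
  .FTTT
  ....T
  .FTTT
  FT.TT
  TTTTT
  TTTT.
Step 3: 4 trees catch fire, 3 burn out
  ..FTT
  ....T
  ..FTT
  .F.TT
  FTTTT
  TTTT.
Step 4: 4 trees catch fire, 4 burn out
  ...FT
  ....T
  ...FT
  ...TT
  .FTTT
  FTTT.

...FT
....T
...FT
...TT
.FTTT
FTTT.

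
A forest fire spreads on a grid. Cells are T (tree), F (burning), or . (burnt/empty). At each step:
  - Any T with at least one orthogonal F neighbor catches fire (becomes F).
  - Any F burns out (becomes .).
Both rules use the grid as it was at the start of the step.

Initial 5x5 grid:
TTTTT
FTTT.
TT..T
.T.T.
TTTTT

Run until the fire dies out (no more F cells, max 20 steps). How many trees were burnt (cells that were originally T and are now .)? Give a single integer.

Answer: 17

Derivation:
Step 1: +3 fires, +1 burnt (F count now 3)
Step 2: +3 fires, +3 burnt (F count now 3)
Step 3: +3 fires, +3 burnt (F count now 3)
Step 4: +2 fires, +3 burnt (F count now 2)
Step 5: +3 fires, +2 burnt (F count now 3)
Step 6: +1 fires, +3 burnt (F count now 1)
Step 7: +2 fires, +1 burnt (F count now 2)
Step 8: +0 fires, +2 burnt (F count now 0)
Fire out after step 8
Initially T: 18, now '.': 24
Total burnt (originally-T cells now '.'): 17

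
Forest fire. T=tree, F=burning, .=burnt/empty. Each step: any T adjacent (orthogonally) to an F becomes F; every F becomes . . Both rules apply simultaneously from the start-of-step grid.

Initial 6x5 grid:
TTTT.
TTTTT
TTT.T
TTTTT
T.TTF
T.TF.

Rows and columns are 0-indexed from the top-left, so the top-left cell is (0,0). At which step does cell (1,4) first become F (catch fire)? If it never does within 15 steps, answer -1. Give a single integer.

Step 1: cell (1,4)='T' (+3 fires, +2 burnt)
Step 2: cell (1,4)='T' (+3 fires, +3 burnt)
Step 3: cell (1,4)='F' (+2 fires, +3 burnt)
  -> target ignites at step 3
Step 4: cell (1,4)='.' (+3 fires, +2 burnt)
Step 5: cell (1,4)='.' (+4 fires, +3 burnt)
Step 6: cell (1,4)='.' (+4 fires, +4 burnt)
Step 7: cell (1,4)='.' (+3 fires, +4 burnt)
Step 8: cell (1,4)='.' (+1 fires, +3 burnt)
Step 9: cell (1,4)='.' (+0 fires, +1 burnt)
  fire out at step 9

3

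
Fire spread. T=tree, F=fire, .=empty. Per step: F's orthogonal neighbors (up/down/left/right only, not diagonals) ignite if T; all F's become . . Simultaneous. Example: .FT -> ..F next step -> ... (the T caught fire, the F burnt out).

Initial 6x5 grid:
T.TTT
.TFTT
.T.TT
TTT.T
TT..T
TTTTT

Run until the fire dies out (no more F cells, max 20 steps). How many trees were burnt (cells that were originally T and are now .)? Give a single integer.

Answer: 21

Derivation:
Step 1: +3 fires, +1 burnt (F count now 3)
Step 2: +4 fires, +3 burnt (F count now 4)
Step 3: +3 fires, +4 burnt (F count now 3)
Step 4: +4 fires, +3 burnt (F count now 4)
Step 5: +3 fires, +4 burnt (F count now 3)
Step 6: +3 fires, +3 burnt (F count now 3)
Step 7: +1 fires, +3 burnt (F count now 1)
Step 8: +0 fires, +1 burnt (F count now 0)
Fire out after step 8
Initially T: 22, now '.': 29
Total burnt (originally-T cells now '.'): 21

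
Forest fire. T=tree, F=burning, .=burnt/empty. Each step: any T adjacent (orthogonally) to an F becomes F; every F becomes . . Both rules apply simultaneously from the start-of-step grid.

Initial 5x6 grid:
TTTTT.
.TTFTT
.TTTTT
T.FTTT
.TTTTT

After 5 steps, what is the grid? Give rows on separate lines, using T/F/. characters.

Step 1: 7 trees catch fire, 2 burn out
  TTTFT.
  .TF.FT
  .TFFTT
  T..FTT
  .TFTTT
Step 2: 9 trees catch fire, 7 burn out
  TTF.F.
  .F...F
  .F..FT
  T...FT
  .F.FTT
Step 3: 4 trees catch fire, 9 burn out
  TF....
  ......
  .....F
  T....F
  ....FT
Step 4: 2 trees catch fire, 4 burn out
  F.....
  ......
  ......
  T.....
  .....F
Step 5: 0 trees catch fire, 2 burn out
  ......
  ......
  ......
  T.....
  ......

......
......
......
T.....
......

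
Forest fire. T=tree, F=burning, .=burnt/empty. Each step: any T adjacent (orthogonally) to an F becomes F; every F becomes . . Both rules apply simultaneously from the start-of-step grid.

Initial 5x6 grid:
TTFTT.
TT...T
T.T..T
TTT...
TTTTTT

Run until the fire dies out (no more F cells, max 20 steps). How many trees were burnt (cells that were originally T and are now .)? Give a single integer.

Step 1: +2 fires, +1 burnt (F count now 2)
Step 2: +3 fires, +2 burnt (F count now 3)
Step 3: +1 fires, +3 burnt (F count now 1)
Step 4: +1 fires, +1 burnt (F count now 1)
Step 5: +1 fires, +1 burnt (F count now 1)
Step 6: +2 fires, +1 burnt (F count now 2)
Step 7: +2 fires, +2 burnt (F count now 2)
Step 8: +2 fires, +2 burnt (F count now 2)
Step 9: +1 fires, +2 burnt (F count now 1)
Step 10: +1 fires, +1 burnt (F count now 1)
Step 11: +1 fires, +1 burnt (F count now 1)
Step 12: +0 fires, +1 burnt (F count now 0)
Fire out after step 12
Initially T: 19, now '.': 28
Total burnt (originally-T cells now '.'): 17

Answer: 17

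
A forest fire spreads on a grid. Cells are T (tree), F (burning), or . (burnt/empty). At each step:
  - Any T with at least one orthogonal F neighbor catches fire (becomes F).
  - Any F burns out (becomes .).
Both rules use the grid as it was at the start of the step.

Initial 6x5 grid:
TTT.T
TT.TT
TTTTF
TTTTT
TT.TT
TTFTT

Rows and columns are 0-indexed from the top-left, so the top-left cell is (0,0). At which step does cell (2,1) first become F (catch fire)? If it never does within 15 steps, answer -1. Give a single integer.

Step 1: cell (2,1)='T' (+5 fires, +2 burnt)
Step 2: cell (2,1)='T' (+9 fires, +5 burnt)
Step 3: cell (2,1)='F' (+4 fires, +9 burnt)
  -> target ignites at step 3
Step 4: cell (2,1)='.' (+3 fires, +4 burnt)
Step 5: cell (2,1)='.' (+2 fires, +3 burnt)
Step 6: cell (2,1)='.' (+2 fires, +2 burnt)
Step 7: cell (2,1)='.' (+0 fires, +2 burnt)
  fire out at step 7

3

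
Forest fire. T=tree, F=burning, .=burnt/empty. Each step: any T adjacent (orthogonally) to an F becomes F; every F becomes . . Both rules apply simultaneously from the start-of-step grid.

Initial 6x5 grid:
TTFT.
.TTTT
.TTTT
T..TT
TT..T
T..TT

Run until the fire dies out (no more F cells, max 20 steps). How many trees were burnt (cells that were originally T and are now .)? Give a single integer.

Step 1: +3 fires, +1 burnt (F count now 3)
Step 2: +4 fires, +3 burnt (F count now 4)
Step 3: +3 fires, +4 burnt (F count now 3)
Step 4: +2 fires, +3 burnt (F count now 2)
Step 5: +1 fires, +2 burnt (F count now 1)
Step 6: +1 fires, +1 burnt (F count now 1)
Step 7: +1 fires, +1 burnt (F count now 1)
Step 8: +1 fires, +1 burnt (F count now 1)
Step 9: +0 fires, +1 burnt (F count now 0)
Fire out after step 9
Initially T: 20, now '.': 26
Total burnt (originally-T cells now '.'): 16

Answer: 16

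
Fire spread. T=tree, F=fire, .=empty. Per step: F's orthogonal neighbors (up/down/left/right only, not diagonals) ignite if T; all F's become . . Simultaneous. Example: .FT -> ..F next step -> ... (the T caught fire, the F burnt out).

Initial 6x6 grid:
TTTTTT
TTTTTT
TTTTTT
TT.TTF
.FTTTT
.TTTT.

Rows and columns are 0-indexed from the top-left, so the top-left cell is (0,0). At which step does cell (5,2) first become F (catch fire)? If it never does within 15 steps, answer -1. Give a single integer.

Step 1: cell (5,2)='T' (+6 fires, +2 burnt)
Step 2: cell (5,2)='F' (+8 fires, +6 burnt)
  -> target ignites at step 2
Step 3: cell (5,2)='.' (+8 fires, +8 burnt)
Step 4: cell (5,2)='.' (+5 fires, +8 burnt)
Step 5: cell (5,2)='.' (+3 fires, +5 burnt)
Step 6: cell (5,2)='.' (+0 fires, +3 burnt)
  fire out at step 6

2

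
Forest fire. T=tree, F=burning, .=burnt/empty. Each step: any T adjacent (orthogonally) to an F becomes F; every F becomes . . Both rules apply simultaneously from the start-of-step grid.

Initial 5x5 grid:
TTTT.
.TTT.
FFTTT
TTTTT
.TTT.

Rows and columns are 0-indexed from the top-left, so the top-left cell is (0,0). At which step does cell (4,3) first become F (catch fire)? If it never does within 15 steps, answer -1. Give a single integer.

Step 1: cell (4,3)='T' (+4 fires, +2 burnt)
Step 2: cell (4,3)='T' (+5 fires, +4 burnt)
Step 3: cell (4,3)='T' (+6 fires, +5 burnt)
Step 4: cell (4,3)='F' (+3 fires, +6 burnt)
  -> target ignites at step 4
Step 5: cell (4,3)='.' (+0 fires, +3 burnt)
  fire out at step 5

4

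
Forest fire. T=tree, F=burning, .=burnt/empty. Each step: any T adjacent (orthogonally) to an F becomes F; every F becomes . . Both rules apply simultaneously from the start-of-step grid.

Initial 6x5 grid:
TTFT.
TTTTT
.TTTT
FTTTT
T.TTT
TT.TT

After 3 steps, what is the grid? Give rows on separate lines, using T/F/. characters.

Step 1: 5 trees catch fire, 2 burn out
  TF.F.
  TTFTT
  .TTTT
  .FTTT
  F.TTT
  TT.TT
Step 2: 7 trees catch fire, 5 burn out
  F....
  TF.FT
  .FFTT
  ..FTT
  ..TTT
  FT.TT
Step 3: 6 trees catch fire, 7 burn out
  .....
  F...F
  ...FT
  ...FT
  ..FTT
  .F.TT

.....
F...F
...FT
...FT
..FTT
.F.TT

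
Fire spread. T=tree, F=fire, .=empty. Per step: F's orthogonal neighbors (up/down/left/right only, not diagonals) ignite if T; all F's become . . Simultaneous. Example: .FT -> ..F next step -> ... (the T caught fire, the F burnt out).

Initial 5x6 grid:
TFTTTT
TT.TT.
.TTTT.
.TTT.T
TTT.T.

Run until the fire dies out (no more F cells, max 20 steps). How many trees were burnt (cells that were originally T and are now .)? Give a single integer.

Answer: 19

Derivation:
Step 1: +3 fires, +1 burnt (F count now 3)
Step 2: +3 fires, +3 burnt (F count now 3)
Step 3: +4 fires, +3 burnt (F count now 4)
Step 4: +5 fires, +4 burnt (F count now 5)
Step 5: +4 fires, +5 burnt (F count now 4)
Step 6: +0 fires, +4 burnt (F count now 0)
Fire out after step 6
Initially T: 21, now '.': 28
Total burnt (originally-T cells now '.'): 19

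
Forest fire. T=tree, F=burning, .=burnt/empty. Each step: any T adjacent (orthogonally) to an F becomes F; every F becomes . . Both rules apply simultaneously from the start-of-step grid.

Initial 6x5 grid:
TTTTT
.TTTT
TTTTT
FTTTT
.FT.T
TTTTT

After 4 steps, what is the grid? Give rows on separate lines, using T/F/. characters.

Step 1: 4 trees catch fire, 2 burn out
  TTTTT
  .TTTT
  FTTTT
  .FTTT
  ..F.T
  TFTTT
Step 2: 4 trees catch fire, 4 burn out
  TTTTT
  .TTTT
  .FTTT
  ..FTT
  ....T
  F.FTT
Step 3: 4 trees catch fire, 4 burn out
  TTTTT
  .FTTT
  ..FTT
  ...FT
  ....T
  ...FT
Step 4: 5 trees catch fire, 4 burn out
  TFTTT
  ..FTT
  ...FT
  ....F
  ....T
  ....F

TFTTT
..FTT
...FT
....F
....T
....F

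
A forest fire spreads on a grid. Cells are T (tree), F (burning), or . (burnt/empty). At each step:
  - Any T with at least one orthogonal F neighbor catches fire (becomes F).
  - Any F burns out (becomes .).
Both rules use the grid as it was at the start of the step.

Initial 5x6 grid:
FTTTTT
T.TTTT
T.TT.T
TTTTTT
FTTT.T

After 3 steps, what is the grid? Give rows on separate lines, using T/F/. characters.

Step 1: 4 trees catch fire, 2 burn out
  .FTTTT
  F.TTTT
  T.TT.T
  FTTTTT
  .FTT.T
Step 2: 4 trees catch fire, 4 burn out
  ..FTTT
  ..TTTT
  F.TT.T
  .FTTTT
  ..FT.T
Step 3: 4 trees catch fire, 4 burn out
  ...FTT
  ..FTTT
  ..TT.T
  ..FTTT
  ...F.T

...FTT
..FTTT
..TT.T
..FTTT
...F.T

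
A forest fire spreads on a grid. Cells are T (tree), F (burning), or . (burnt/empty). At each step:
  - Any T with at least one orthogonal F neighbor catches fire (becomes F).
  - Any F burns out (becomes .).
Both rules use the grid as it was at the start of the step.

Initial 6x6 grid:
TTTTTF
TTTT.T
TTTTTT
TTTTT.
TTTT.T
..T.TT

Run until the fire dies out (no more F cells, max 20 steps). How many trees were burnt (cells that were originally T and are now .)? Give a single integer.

Answer: 26

Derivation:
Step 1: +2 fires, +1 burnt (F count now 2)
Step 2: +2 fires, +2 burnt (F count now 2)
Step 3: +3 fires, +2 burnt (F count now 3)
Step 4: +4 fires, +3 burnt (F count now 4)
Step 5: +4 fires, +4 burnt (F count now 4)
Step 6: +4 fires, +4 burnt (F count now 4)
Step 7: +3 fires, +4 burnt (F count now 3)
Step 8: +3 fires, +3 burnt (F count now 3)
Step 9: +1 fires, +3 burnt (F count now 1)
Step 10: +0 fires, +1 burnt (F count now 0)
Fire out after step 10
Initially T: 29, now '.': 33
Total burnt (originally-T cells now '.'): 26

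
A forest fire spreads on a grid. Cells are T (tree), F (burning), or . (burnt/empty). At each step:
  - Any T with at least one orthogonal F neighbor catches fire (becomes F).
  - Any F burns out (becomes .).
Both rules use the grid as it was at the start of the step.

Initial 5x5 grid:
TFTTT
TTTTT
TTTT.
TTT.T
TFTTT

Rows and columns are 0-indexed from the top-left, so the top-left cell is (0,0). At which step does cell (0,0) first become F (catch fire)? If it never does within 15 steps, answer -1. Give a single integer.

Step 1: cell (0,0)='F' (+6 fires, +2 burnt)
  -> target ignites at step 1
Step 2: cell (0,0)='.' (+7 fires, +6 burnt)
Step 3: cell (0,0)='.' (+5 fires, +7 burnt)
Step 4: cell (0,0)='.' (+3 fires, +5 burnt)
Step 5: cell (0,0)='.' (+0 fires, +3 burnt)
  fire out at step 5

1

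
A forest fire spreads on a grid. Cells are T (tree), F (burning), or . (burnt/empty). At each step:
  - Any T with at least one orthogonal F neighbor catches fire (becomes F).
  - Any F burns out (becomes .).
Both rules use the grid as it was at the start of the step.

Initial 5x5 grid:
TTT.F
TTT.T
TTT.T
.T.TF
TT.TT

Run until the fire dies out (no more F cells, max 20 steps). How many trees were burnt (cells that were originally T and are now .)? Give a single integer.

Answer: 5

Derivation:
Step 1: +4 fires, +2 burnt (F count now 4)
Step 2: +1 fires, +4 burnt (F count now 1)
Step 3: +0 fires, +1 burnt (F count now 0)
Fire out after step 3
Initially T: 17, now '.': 13
Total burnt (originally-T cells now '.'): 5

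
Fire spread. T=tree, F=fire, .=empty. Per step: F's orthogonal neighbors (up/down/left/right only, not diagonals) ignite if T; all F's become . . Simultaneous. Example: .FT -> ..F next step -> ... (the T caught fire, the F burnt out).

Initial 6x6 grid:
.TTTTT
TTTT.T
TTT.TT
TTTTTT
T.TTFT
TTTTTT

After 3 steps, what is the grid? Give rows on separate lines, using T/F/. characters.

Step 1: 4 trees catch fire, 1 burn out
  .TTTTT
  TTTT.T
  TTT.TT
  TTTTFT
  T.TF.F
  TTTTFT
Step 2: 6 trees catch fire, 4 burn out
  .TTTTT
  TTTT.T
  TTT.FT
  TTTF.F
  T.F...
  TTTF.F
Step 3: 3 trees catch fire, 6 burn out
  .TTTTT
  TTTT.T
  TTT..F
  TTF...
  T.....
  TTF...

.TTTTT
TTTT.T
TTT..F
TTF...
T.....
TTF...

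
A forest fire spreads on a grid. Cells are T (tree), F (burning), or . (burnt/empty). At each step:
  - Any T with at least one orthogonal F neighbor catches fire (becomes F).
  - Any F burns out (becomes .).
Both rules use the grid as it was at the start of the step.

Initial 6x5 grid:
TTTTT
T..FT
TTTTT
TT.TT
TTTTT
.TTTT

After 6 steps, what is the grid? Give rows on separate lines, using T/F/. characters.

Step 1: 3 trees catch fire, 1 burn out
  TTTFT
  T...F
  TTTFT
  TT.TT
  TTTTT
  .TTTT
Step 2: 5 trees catch fire, 3 burn out
  TTF.F
  T....
  TTF.F
  TT.FT
  TTTTT
  .TTTT
Step 3: 4 trees catch fire, 5 burn out
  TF...
  T....
  TF...
  TT..F
  TTTFT
  .TTTT
Step 4: 6 trees catch fire, 4 burn out
  F....
  T....
  F....
  TF...
  TTF.F
  .TTFT
Step 5: 5 trees catch fire, 6 burn out
  .....
  F....
  .....
  F....
  TF...
  .TF.F
Step 6: 2 trees catch fire, 5 burn out
  .....
  .....
  .....
  .....
  F....
  .F...

.....
.....
.....
.....
F....
.F...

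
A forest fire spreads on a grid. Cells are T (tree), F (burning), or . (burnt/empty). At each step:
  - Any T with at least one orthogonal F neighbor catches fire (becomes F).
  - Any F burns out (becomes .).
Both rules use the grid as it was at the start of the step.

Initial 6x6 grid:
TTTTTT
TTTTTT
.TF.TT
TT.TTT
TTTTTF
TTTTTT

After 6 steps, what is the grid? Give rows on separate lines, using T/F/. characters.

Step 1: 5 trees catch fire, 2 burn out
  TTTTTT
  TTFTTT
  .F..TT
  TT.TTF
  TTTTF.
  TTTTTF
Step 2: 8 trees catch fire, 5 burn out
  TTFTTT
  TF.FTT
  ....TF
  TF.TF.
  TTTF..
  TTTTF.
Step 3: 11 trees catch fire, 8 burn out
  TF.FTT
  F...FF
  ....F.
  F..F..
  TFF...
  TTTF..
Step 4: 6 trees catch fire, 11 burn out
  F...FF
  ......
  ......
  ......
  F.....
  TFF...
Step 5: 1 trees catch fire, 6 burn out
  ......
  ......
  ......
  ......
  ......
  F.....
Step 6: 0 trees catch fire, 1 burn out
  ......
  ......
  ......
  ......
  ......
  ......

......
......
......
......
......
......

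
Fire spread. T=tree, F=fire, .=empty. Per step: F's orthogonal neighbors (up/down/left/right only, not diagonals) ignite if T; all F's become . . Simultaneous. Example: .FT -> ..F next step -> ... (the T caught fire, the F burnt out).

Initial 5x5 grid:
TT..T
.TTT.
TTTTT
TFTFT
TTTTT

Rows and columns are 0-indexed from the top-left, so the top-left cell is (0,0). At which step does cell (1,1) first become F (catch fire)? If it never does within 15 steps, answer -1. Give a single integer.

Step 1: cell (1,1)='T' (+7 fires, +2 burnt)
Step 2: cell (1,1)='F' (+8 fires, +7 burnt)
  -> target ignites at step 2
Step 3: cell (1,1)='.' (+2 fires, +8 burnt)
Step 4: cell (1,1)='.' (+1 fires, +2 burnt)
Step 5: cell (1,1)='.' (+0 fires, +1 burnt)
  fire out at step 5

2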